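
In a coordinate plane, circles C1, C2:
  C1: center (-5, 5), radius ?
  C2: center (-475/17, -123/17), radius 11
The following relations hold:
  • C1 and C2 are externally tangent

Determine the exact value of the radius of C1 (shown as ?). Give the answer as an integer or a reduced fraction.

1. [ext C1·C2]  r_C1² + 22r_C1 − 555 = 0  ⇒  r_C1 = 15 (r>0 drops 1)

15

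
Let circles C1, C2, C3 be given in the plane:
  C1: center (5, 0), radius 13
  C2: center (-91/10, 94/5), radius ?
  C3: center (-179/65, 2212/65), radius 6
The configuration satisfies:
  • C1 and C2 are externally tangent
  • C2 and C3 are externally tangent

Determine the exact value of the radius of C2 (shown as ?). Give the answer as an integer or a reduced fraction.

1. [ext C1·C2]  r_C2² + 26r_C2 − 1533/4 = 0  ⇒  r_C2 = 21/2 (r>0 drops 1)
2. [ext C2·C3]  r_C2² + 12r_C2 − 945/4 = 0  ⇒  r_C2 = 21/2 (r>0 drops 1)

21/2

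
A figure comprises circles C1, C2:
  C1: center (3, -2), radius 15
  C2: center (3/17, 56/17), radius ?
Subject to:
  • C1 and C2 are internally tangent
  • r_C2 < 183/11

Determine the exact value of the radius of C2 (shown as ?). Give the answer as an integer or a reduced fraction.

9

1. [int C1,C2]  r_C2² − 30r_C2 + 189 = 0  ⇒  r_C2 = 9 or 21
2. given r_C2 < 183/11: keep 9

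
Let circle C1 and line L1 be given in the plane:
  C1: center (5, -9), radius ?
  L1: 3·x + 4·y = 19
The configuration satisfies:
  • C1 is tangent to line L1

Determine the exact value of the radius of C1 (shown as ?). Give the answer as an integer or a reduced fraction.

1. [C1‖L1]  r_C1² − 64 = 0  ⇒  r_C1 = 8 (r>0 drops 1)

8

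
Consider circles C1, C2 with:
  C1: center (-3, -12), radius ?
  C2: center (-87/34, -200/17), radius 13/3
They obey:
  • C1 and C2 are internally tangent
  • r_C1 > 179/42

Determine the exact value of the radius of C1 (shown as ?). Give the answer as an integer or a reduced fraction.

1. [int C1,C2]  r_C1² − (26/3)r_C1 + 667/36 = 0  ⇒  r_C1 = 23/6 or 29/6
2. given r_C1 > 179/42: keep 29/6

29/6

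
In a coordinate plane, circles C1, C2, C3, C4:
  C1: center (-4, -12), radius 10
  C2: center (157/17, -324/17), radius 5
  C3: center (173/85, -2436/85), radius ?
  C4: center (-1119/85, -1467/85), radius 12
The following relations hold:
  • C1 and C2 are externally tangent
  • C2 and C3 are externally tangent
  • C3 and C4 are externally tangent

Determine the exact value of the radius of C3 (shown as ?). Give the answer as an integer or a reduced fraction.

7

1. [ext C2·C3]  r_C3² + 10r_C3 − 119 = 0  ⇒  r_C3 = 7 (r>0 drops 1)
2. [ext C3·C4]  r_C3² + 24r_C3 − 217 = 0  ⇒  r_C3 = 7 (r>0 drops 1)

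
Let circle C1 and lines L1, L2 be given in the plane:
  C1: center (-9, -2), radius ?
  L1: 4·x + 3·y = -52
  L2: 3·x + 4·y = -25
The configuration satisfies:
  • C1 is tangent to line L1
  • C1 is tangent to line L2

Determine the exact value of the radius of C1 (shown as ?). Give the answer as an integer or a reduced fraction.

2

1. [C1‖L1]  r_C1² − 4 = 0  ⇒  r_C1 = 2 (r>0 drops 1)
2. [C1‖L2]  r_C1² − 4 = 0  ⇒  r_C1 = 2 (r>0 drops 1)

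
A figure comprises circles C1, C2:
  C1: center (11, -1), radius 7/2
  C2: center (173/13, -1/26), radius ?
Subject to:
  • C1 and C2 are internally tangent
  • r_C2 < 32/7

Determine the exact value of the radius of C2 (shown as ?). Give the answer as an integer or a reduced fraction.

1

1. [int C1,C2]  r_C2² − 7r_C2 + 6 = 0  ⇒  r_C2 = 1 or 6
2. given r_C2 < 32/7: keep 1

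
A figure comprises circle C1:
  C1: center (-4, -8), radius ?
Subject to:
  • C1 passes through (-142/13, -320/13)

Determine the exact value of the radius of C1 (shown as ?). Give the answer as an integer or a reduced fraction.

18

1. [C1∋P]  r_C1² − 324 = 0  ⇒  r_C1 = 18 (r>0 drops 1)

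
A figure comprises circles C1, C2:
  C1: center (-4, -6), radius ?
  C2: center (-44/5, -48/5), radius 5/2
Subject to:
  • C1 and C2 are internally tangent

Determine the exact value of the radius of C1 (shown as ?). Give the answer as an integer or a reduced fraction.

17/2

1. [int C1,C2]  r_C1² − 5r_C1 − 119/4 = 0  ⇒  r_C1 = 17/2 (r>0 drops 1)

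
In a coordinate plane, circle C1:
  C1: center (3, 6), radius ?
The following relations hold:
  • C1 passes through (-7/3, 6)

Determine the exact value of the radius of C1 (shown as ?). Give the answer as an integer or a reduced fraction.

1. [C1∋P]  r_C1² − 256/9 = 0  ⇒  r_C1 = 16/3 (r>0 drops 1)

16/3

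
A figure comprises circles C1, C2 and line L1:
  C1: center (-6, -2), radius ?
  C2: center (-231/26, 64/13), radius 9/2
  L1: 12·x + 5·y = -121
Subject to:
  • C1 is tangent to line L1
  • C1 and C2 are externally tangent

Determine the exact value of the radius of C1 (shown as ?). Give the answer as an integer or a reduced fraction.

1. [C1‖L1]  r_C1² − 9 = 0  ⇒  r_C1 = 3 (r>0 drops 1)
2. [ext C1·C2]  r_C1² + 9r_C1 − 36 = 0  ⇒  r_C1 = 3 (r>0 drops 1)

3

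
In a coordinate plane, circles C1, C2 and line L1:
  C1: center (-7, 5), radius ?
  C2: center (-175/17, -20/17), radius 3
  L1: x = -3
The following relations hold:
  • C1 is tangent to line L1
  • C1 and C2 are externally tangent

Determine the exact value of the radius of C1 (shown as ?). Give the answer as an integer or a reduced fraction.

4

1. [C1‖L1]  r_C1² − 16 = 0  ⇒  r_C1 = 4 (r>0 drops 1)
2. [ext C1·C2]  r_C1² + 6r_C1 − 40 = 0  ⇒  r_C1 = 4 (r>0 drops 1)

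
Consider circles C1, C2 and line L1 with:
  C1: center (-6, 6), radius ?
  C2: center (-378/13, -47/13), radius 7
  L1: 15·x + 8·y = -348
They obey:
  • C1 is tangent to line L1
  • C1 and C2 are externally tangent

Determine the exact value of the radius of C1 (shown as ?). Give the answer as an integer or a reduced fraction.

1. [C1‖L1]  r_C1² − 324 = 0  ⇒  r_C1 = 18 (r>0 drops 1)
2. [ext C1·C2]  r_C1² + 14r_C1 − 576 = 0  ⇒  r_C1 = 18 (r>0 drops 1)

18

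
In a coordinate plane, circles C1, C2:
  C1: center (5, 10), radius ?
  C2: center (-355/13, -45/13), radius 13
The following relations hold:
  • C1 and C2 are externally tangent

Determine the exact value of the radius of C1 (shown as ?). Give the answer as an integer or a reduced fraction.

22

1. [ext C1·C2]  r_C1² + 26r_C1 − 1056 = 0  ⇒  r_C1 = 22 (r>0 drops 1)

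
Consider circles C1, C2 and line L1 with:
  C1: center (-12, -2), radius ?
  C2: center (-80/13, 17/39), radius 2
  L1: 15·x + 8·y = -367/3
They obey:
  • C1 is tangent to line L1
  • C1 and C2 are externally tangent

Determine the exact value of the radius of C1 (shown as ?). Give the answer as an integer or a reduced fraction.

1. [C1‖L1]  r_C1² − 169/9 = 0  ⇒  r_C1 = 13/3 (r>0 drops 1)
2. [ext C1·C2]  r_C1² + 4r_C1 − 325/9 = 0  ⇒  r_C1 = 13/3 (r>0 drops 1)

13/3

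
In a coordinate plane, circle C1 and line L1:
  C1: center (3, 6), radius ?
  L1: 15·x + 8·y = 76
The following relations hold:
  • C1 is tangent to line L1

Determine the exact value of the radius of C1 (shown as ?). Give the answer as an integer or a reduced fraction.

1

1. [C1‖L1]  r_C1² − 1 = 0  ⇒  r_C1 = 1 (r>0 drops 1)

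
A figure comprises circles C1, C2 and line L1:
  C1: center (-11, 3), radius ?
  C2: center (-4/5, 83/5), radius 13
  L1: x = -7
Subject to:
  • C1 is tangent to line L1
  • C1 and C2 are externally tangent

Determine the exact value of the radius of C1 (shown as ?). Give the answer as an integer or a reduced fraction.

1. [C1‖L1]  r_C1² − 16 = 0  ⇒  r_C1 = 4 (r>0 drops 1)
2. [ext C1·C2]  r_C1² + 26r_C1 − 120 = 0  ⇒  r_C1 = 4 (r>0 drops 1)

4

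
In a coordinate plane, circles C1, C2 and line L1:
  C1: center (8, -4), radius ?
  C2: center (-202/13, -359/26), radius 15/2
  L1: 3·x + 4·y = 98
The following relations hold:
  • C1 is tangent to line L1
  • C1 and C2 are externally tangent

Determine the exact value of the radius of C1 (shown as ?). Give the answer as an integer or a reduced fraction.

1. [C1‖L1]  r_C1² − 324 = 0  ⇒  r_C1 = 18 (r>0 drops 1)
2. [ext C1·C2]  r_C1² + 15r_C1 − 594 = 0  ⇒  r_C1 = 18 (r>0 drops 1)

18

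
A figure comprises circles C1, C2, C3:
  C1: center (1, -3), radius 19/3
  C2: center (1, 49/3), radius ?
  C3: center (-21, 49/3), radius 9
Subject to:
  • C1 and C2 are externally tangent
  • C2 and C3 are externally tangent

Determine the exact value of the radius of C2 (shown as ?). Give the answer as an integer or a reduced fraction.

1. [ext C1·C2]  r_C2² + (38/3)r_C2 − 1001/3 = 0  ⇒  r_C2 = 13 (r>0 drops 1)
2. [ext C2·C3]  r_C2² + 18r_C2 − 403 = 0  ⇒  r_C2 = 13 (r>0 drops 1)

13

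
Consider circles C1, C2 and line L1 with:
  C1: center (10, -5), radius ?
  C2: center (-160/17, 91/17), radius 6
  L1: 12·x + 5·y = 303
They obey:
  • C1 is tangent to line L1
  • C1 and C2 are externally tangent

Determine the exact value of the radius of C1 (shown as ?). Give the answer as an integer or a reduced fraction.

1. [C1‖L1]  r_C1² − 256 = 0  ⇒  r_C1 = 16 (r>0 drops 1)
2. [ext C1·C2]  r_C1² + 12r_C1 − 448 = 0  ⇒  r_C1 = 16 (r>0 drops 1)

16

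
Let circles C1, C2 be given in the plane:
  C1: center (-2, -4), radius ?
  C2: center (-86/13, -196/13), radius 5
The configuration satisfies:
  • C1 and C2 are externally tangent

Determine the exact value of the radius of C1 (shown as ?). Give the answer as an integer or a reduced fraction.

1. [ext C1·C2]  r_C1² + 10r_C1 − 119 = 0  ⇒  r_C1 = 7 (r>0 drops 1)

7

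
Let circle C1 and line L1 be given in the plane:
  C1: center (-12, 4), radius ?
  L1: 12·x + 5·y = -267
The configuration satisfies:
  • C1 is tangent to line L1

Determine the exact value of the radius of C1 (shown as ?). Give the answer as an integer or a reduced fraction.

11

1. [C1‖L1]  r_C1² − 121 = 0  ⇒  r_C1 = 11 (r>0 drops 1)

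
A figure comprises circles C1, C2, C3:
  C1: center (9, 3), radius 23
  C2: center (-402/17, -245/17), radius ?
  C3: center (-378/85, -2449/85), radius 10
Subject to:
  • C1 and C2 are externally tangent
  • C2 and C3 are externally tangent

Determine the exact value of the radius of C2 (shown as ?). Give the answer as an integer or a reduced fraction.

14

1. [ext C1·C2]  r_C2² + 46r_C2 − 840 = 0  ⇒  r_C2 = 14 (r>0 drops 1)
2. [ext C2·C3]  r_C2² + 20r_C2 − 476 = 0  ⇒  r_C2 = 14 (r>0 drops 1)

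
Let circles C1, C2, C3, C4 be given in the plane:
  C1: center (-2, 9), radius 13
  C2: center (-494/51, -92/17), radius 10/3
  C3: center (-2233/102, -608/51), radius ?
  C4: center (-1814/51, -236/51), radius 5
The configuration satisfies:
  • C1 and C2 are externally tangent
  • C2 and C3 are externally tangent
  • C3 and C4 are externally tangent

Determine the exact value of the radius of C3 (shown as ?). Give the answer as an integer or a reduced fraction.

1. [ext C2·C3]  r_C3² + (20/3)r_C3 − 721/4 = 0  ⇒  r_C3 = 21/2 (r>0 drops 1)
2. [ext C3·C4]  r_C3² + 10r_C3 − 861/4 = 0  ⇒  r_C3 = 21/2 (r>0 drops 1)

21/2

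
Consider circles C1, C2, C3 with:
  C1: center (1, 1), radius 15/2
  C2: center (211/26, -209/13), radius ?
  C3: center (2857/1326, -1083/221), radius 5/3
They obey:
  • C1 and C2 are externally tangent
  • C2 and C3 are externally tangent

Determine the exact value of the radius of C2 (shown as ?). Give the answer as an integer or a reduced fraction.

11

1. [ext C1·C2]  r_C2² + 15r_C2 − 286 = 0  ⇒  r_C2 = 11 (r>0 drops 1)
2. [ext C2·C3]  r_C2² + (10/3)r_C2 − 473/3 = 0  ⇒  r_C2 = 11 (r>0 drops 1)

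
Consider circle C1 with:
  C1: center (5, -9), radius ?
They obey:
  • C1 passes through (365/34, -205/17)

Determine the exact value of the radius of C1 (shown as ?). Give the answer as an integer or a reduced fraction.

1. [C1∋P]  r_C1² − 169/4 = 0  ⇒  r_C1 = 13/2 (r>0 drops 1)

13/2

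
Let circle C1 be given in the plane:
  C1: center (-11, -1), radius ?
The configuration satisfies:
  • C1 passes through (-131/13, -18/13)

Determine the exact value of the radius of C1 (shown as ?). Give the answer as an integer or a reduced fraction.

1. [C1∋P]  r_C1² − 1 = 0  ⇒  r_C1 = 1 (r>0 drops 1)

1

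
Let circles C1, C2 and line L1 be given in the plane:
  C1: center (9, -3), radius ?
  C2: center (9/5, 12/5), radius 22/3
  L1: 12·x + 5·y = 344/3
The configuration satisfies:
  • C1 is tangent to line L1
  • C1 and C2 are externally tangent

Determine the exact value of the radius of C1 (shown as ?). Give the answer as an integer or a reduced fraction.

5/3

1. [C1‖L1]  r_C1² − 25/9 = 0  ⇒  r_C1 = 5/3 (r>0 drops 1)
2. [ext C1·C2]  r_C1² + (44/3)r_C1 − 245/9 = 0  ⇒  r_C1 = 5/3 (r>0 drops 1)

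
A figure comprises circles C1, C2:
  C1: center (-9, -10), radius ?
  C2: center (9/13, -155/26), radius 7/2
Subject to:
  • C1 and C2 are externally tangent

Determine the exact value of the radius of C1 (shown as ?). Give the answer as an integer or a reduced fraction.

7

1. [ext C1·C2]  r_C1² + 7r_C1 − 98 = 0  ⇒  r_C1 = 7 (r>0 drops 1)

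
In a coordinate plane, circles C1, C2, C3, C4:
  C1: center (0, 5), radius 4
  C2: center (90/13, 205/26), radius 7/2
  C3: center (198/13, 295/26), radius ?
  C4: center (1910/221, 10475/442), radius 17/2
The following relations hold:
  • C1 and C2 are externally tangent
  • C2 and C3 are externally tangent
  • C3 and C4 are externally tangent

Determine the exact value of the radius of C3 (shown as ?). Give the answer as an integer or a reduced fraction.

11/2

1. [ext C2·C3]  r_C3² + 7r_C3 − 275/4 = 0  ⇒  r_C3 = 11/2 (r>0 drops 1)
2. [ext C3·C4]  r_C3² + 17r_C3 − 495/4 = 0  ⇒  r_C3 = 11/2 (r>0 drops 1)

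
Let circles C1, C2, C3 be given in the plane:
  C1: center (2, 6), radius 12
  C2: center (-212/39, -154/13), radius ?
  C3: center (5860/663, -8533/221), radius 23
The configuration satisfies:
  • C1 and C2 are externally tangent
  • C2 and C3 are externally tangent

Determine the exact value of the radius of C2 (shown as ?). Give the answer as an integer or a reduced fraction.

1. [ext C1·C2]  r_C2² + 24r_C2 − 2068/9 = 0  ⇒  r_C2 = 22/3 (r>0 drops 1)
2. [ext C2·C3]  r_C2² + 46r_C2 − 3520/9 = 0  ⇒  r_C2 = 22/3 (r>0 drops 1)

22/3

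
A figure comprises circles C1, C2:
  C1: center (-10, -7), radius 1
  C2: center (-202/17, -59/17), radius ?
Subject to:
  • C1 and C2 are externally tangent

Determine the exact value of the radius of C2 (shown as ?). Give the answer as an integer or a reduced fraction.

1. [ext C1·C2]  r_C2² + 2r_C2 − 15 = 0  ⇒  r_C2 = 3 (r>0 drops 1)

3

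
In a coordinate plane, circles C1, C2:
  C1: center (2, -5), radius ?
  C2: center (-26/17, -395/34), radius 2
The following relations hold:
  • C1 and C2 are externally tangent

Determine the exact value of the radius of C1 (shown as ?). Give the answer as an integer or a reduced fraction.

11/2

1. [ext C1·C2]  r_C1² + 4r_C1 − 209/4 = 0  ⇒  r_C1 = 11/2 (r>0 drops 1)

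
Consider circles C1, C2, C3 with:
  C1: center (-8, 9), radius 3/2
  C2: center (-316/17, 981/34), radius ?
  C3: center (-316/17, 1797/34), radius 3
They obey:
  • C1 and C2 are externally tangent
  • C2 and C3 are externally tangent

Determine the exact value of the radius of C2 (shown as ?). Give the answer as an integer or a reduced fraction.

1. [ext C1·C2]  r_C2² + 3r_C2 − 504 = 0  ⇒  r_C2 = 21 (r>0 drops 1)
2. [ext C2·C3]  r_C2² + 6r_C2 − 567 = 0  ⇒  r_C2 = 21 (r>0 drops 1)

21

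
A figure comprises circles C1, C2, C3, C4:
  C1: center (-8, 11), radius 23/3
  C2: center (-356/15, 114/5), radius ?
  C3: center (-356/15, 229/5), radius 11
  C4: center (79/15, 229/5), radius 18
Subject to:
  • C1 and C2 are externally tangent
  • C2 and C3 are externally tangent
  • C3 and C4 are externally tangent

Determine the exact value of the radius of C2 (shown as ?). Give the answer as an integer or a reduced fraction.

12

1. [ext C1·C2]  r_C2² + (46/3)r_C2 − 328 = 0  ⇒  r_C2 = 12 (r>0 drops 1)
2. [ext C2·C3]  r_C2² + 22r_C2 − 408 = 0  ⇒  r_C2 = 12 (r>0 drops 1)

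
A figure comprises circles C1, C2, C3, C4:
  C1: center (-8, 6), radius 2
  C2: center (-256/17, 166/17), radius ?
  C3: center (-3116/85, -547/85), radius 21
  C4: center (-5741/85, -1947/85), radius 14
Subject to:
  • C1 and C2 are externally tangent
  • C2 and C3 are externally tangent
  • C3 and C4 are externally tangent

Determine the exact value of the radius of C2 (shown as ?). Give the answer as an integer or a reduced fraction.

6

1. [ext C1·C2]  r_C2² + 4r_C2 − 60 = 0  ⇒  r_C2 = 6 (r>0 drops 1)
2. [ext C2·C3]  r_C2² + 42r_C2 − 288 = 0  ⇒  r_C2 = 6 (r>0 drops 1)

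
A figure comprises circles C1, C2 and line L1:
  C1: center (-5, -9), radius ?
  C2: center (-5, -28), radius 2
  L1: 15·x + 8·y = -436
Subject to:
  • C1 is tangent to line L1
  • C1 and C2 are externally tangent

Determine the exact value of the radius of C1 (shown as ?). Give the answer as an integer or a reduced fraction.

1. [C1‖L1]  r_C1² − 289 = 0  ⇒  r_C1 = 17 (r>0 drops 1)
2. [ext C1·C2]  r_C1² + 4r_C1 − 357 = 0  ⇒  r_C1 = 17 (r>0 drops 1)

17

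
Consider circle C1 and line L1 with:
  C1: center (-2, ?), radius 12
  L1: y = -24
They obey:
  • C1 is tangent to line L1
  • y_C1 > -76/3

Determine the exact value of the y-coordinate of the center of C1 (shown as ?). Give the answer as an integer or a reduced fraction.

1. [C1‖L1]  y_C1² + 48y_C1 + 432 = 0  ⇒  y_C1 = -36 or -12
2. given y_C1 > -76/3: keep -12

-12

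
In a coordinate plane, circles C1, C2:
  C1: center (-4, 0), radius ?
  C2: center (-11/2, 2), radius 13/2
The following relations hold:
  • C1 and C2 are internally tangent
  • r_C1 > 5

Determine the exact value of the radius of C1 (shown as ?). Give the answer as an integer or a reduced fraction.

9

1. [int C1,C2]  r_C1² − 13r_C1 + 36 = 0  ⇒  r_C1 = 4 or 9
2. given r_C1 > 5: keep 9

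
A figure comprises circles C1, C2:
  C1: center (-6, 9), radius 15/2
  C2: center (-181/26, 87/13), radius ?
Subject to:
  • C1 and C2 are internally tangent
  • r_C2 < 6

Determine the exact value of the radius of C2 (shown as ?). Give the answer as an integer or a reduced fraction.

1. [int C1,C2]  r_C2² − 15r_C2 + 50 = 0  ⇒  r_C2 = 5 or 10
2. given r_C2 < 6: keep 5

5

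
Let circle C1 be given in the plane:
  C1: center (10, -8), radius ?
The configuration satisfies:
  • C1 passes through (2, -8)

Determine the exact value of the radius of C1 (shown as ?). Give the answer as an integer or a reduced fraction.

1. [C1∋P]  r_C1² − 64 = 0  ⇒  r_C1 = 8 (r>0 drops 1)

8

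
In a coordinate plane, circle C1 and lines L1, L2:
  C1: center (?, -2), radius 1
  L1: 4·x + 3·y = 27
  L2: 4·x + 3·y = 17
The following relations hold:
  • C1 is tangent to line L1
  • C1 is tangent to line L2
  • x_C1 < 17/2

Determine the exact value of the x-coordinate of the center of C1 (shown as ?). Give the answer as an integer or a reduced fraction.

1. [C1‖L1]  x_C1² − (33/2)x_C1 + 133/2 = 0  ⇒  x_C1 = 7 or 19/2
2. [C1‖L2]  x_C1² − (23/2)x_C1 + 63/2 = 0  ⇒  x_C1 = 9/2 or 7

7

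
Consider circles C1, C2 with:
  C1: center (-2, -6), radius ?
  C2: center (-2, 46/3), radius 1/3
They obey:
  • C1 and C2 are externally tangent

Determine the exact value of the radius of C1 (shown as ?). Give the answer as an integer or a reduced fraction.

21

1. [ext C1·C2]  r_C1² + (2/3)r_C1 − 455 = 0  ⇒  r_C1 = 21 (r>0 drops 1)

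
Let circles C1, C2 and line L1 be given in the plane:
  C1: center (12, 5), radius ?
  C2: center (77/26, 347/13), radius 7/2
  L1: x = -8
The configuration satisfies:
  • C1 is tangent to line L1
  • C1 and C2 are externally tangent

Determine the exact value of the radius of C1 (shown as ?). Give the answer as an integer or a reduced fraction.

20

1. [C1‖L1]  r_C1² − 400 = 0  ⇒  r_C1 = 20 (r>0 drops 1)
2. [ext C1·C2]  r_C1² + 7r_C1 − 540 = 0  ⇒  r_C1 = 20 (r>0 drops 1)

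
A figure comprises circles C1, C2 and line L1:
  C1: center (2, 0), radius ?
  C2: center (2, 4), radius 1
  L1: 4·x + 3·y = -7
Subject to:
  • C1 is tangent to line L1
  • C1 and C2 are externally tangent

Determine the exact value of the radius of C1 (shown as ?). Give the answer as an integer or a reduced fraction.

1. [C1‖L1]  r_C1² − 9 = 0  ⇒  r_C1 = 3 (r>0 drops 1)
2. [ext C1·C2]  r_C1² + 2r_C1 − 15 = 0  ⇒  r_C1 = 3 (r>0 drops 1)

3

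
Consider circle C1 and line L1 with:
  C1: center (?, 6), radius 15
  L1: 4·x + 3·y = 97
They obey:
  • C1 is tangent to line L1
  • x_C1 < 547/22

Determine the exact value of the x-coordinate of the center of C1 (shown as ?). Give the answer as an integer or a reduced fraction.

1

1. [C1‖L1]  x_C1² − (79/2)x_C1 + 77/2 = 0  ⇒  x_C1 = 1 or 77/2
2. given x_C1 < 547/22: keep 1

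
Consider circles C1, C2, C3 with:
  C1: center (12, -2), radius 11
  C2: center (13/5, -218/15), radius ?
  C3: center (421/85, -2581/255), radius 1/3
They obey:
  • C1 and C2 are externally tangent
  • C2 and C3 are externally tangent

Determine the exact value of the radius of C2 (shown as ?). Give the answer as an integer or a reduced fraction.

1. [ext C1·C2]  r_C2² + 22r_C2 − 1120/9 = 0  ⇒  r_C2 = 14/3 (r>0 drops 1)
2. [ext C2·C3]  r_C2² + (2/3)r_C2 − 224/9 = 0  ⇒  r_C2 = 14/3 (r>0 drops 1)

14/3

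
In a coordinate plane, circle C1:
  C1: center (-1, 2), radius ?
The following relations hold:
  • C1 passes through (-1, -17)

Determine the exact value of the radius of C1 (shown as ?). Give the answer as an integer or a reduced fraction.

19

1. [C1∋P]  r_C1² − 361 = 0  ⇒  r_C1 = 19 (r>0 drops 1)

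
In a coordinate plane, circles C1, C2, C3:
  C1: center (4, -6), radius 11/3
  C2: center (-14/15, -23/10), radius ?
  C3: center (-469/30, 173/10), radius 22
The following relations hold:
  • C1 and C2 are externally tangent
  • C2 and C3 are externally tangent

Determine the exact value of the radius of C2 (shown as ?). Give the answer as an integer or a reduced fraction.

5/2

1. [ext C1·C2]  r_C2² + (22/3)r_C2 − 295/12 = 0  ⇒  r_C2 = 5/2 (r>0 drops 1)
2. [ext C2·C3]  r_C2² + 44r_C2 − 465/4 = 0  ⇒  r_C2 = 5/2 (r>0 drops 1)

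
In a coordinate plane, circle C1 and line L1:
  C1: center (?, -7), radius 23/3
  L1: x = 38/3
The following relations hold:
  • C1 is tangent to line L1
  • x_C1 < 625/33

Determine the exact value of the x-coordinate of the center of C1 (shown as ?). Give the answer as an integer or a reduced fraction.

1. [C1‖L1]  x_C1² − (76/3)x_C1 + 305/3 = 0  ⇒  x_C1 = 5 or 61/3
2. given x_C1 < 625/33: keep 5

5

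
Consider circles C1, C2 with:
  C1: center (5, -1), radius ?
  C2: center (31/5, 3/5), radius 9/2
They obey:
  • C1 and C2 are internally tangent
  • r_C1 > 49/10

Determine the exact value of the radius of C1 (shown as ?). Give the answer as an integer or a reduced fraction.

13/2

1. [int C1,C2]  r_C1² − 9r_C1 + 65/4 = 0  ⇒  r_C1 = 5/2 or 13/2
2. given r_C1 > 49/10: keep 13/2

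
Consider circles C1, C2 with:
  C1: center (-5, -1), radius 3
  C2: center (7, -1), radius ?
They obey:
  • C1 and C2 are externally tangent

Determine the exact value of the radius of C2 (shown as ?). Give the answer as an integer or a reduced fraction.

9

1. [ext C1·C2]  r_C2² + 6r_C2 − 135 = 0  ⇒  r_C2 = 9 (r>0 drops 1)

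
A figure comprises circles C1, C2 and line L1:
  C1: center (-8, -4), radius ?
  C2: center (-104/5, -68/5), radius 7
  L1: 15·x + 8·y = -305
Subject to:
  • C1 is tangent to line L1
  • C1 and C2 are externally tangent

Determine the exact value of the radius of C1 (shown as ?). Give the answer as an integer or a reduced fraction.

9

1. [C1‖L1]  r_C1² − 81 = 0  ⇒  r_C1 = 9 (r>0 drops 1)
2. [ext C1·C2]  r_C1² + 14r_C1 − 207 = 0  ⇒  r_C1 = 9 (r>0 drops 1)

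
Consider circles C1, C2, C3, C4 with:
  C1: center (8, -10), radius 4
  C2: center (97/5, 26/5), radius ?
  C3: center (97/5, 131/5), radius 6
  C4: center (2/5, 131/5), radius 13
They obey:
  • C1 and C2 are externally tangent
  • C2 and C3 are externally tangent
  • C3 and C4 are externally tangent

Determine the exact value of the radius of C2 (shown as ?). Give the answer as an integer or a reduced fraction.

1. [ext C1·C2]  r_C2² + 8r_C2 − 345 = 0  ⇒  r_C2 = 15 (r>0 drops 1)
2. [ext C2·C3]  r_C2² + 12r_C2 − 405 = 0  ⇒  r_C2 = 15 (r>0 drops 1)

15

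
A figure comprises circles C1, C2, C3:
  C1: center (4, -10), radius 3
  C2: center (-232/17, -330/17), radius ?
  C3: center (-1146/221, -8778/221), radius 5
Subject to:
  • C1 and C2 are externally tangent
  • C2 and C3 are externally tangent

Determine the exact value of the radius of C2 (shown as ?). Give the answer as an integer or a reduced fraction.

1. [ext C1·C2]  r_C2² + 6r_C2 − 391 = 0  ⇒  r_C2 = 17 (r>0 drops 1)
2. [ext C2·C3]  r_C2² + 10r_C2 − 459 = 0  ⇒  r_C2 = 17 (r>0 drops 1)

17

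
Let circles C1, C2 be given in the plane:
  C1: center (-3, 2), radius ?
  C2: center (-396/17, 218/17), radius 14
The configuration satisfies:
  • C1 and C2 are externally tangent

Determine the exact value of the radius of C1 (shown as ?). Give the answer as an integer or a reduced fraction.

9

1. [ext C1·C2]  r_C1² + 28r_C1 − 333 = 0  ⇒  r_C1 = 9 (r>0 drops 1)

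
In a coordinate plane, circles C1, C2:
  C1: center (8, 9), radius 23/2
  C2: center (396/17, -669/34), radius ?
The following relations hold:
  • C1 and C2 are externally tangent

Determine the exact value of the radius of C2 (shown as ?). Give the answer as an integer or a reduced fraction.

21

1. [ext C1·C2]  r_C2² + 23r_C2 − 924 = 0  ⇒  r_C2 = 21 (r>0 drops 1)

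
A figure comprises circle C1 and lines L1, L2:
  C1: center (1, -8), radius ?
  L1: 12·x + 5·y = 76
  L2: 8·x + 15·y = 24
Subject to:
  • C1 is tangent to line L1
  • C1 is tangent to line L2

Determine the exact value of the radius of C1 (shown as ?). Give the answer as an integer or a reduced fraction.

8

1. [C1‖L1]  r_C1² − 64 = 0  ⇒  r_C1 = 8 (r>0 drops 1)
2. [C1‖L2]  r_C1² − 64 = 0  ⇒  r_C1 = 8 (r>0 drops 1)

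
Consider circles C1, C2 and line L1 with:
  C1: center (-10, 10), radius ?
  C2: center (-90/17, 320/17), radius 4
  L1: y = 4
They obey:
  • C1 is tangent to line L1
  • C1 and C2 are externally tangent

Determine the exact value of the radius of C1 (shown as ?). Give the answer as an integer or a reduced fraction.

6

1. [C1‖L1]  r_C1² − 36 = 0  ⇒  r_C1 = 6 (r>0 drops 1)
2. [ext C1·C2]  r_C1² + 8r_C1 − 84 = 0  ⇒  r_C1 = 6 (r>0 drops 1)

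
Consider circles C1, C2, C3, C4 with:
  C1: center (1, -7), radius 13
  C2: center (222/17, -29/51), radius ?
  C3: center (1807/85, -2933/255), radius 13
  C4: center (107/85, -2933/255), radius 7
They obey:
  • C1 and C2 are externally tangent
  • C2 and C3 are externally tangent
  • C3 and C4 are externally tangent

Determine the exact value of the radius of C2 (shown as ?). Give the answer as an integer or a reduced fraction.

2/3

1. [ext C1·C2]  r_C2² + 26r_C2 − 160/9 = 0  ⇒  r_C2 = 2/3 (r>0 drops 1)
2. [ext C2·C3]  r_C2² + 26r_C2 − 160/9 = 0  ⇒  r_C2 = 2/3 (r>0 drops 1)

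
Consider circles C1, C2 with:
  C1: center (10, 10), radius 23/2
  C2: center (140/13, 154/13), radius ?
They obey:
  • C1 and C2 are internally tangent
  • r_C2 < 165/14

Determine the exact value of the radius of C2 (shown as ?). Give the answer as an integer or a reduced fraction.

19/2

1. [int C1,C2]  r_C2² − 23r_C2 + 513/4 = 0  ⇒  r_C2 = 19/2 or 27/2
2. given r_C2 < 165/14: keep 19/2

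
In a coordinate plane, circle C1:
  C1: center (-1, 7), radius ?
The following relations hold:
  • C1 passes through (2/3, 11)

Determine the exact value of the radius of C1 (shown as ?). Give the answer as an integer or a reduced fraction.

1. [C1∋P]  r_C1² − 169/9 = 0  ⇒  r_C1 = 13/3 (r>0 drops 1)

13/3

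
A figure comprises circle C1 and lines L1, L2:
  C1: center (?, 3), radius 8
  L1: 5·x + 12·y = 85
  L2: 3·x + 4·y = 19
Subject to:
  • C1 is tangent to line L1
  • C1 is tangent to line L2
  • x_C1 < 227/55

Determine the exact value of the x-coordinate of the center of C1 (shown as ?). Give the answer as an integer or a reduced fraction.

1. [C1‖L1]  x_C1² − (98/5)x_C1 − 1683/5 = 0  ⇒  x_C1 = -11 or 153/5
2. [C1‖L2]  x_C1² − (14/3)x_C1 − 517/3 = 0  ⇒  x_C1 = -11 or 47/3

-11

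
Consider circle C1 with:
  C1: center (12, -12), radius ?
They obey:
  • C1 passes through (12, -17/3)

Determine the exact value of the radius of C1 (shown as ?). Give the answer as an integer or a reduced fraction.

19/3

1. [C1∋P]  r_C1² − 361/9 = 0  ⇒  r_C1 = 19/3 (r>0 drops 1)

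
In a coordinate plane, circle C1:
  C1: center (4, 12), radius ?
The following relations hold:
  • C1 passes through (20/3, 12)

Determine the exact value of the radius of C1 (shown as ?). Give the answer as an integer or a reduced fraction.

1. [C1∋P]  r_C1² − 64/9 = 0  ⇒  r_C1 = 8/3 (r>0 drops 1)

8/3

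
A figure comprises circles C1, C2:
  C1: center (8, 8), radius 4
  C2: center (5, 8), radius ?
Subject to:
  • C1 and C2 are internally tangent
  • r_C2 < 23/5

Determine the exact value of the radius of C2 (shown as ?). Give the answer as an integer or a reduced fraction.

1

1. [int C1,C2]  r_C2² − 8r_C2 + 7 = 0  ⇒  r_C2 = 1 or 7
2. given r_C2 < 23/5: keep 1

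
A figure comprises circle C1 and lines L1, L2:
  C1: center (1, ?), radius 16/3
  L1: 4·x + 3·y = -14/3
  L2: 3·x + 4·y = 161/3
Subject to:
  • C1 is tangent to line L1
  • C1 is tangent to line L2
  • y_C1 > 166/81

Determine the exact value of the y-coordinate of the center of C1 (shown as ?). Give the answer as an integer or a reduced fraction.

6

1. [C1‖L1]  y_C1² + (52/9)y_C1 − 212/3 = 0  ⇒  y_C1 = -106/9 or 6
2. [C1‖L2]  y_C1² − (76/3)y_C1 + 116 = 0  ⇒  y_C1 = 6 or 58/3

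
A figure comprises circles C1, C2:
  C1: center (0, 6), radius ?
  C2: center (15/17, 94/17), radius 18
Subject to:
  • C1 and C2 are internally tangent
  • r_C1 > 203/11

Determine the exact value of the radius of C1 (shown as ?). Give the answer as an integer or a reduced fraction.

19

1. [int C1,C2]  r_C1² − 36r_C1 + 323 = 0  ⇒  r_C1 = 17 or 19
2. given r_C1 > 203/11: keep 19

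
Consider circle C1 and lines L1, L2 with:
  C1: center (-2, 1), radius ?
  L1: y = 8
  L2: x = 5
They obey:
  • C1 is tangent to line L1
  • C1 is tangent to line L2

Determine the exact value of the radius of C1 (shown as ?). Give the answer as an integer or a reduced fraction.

7

1. [C1‖L1]  r_C1² − 49 = 0  ⇒  r_C1 = 7 (r>0 drops 1)
2. [C1‖L2]  r_C1² − 49 = 0  ⇒  r_C1 = 7 (r>0 drops 1)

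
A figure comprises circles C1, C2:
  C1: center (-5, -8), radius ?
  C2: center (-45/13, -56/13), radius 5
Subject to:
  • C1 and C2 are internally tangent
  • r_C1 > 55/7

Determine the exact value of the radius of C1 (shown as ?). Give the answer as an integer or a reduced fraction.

9

1. [int C1,C2]  r_C1² − 10r_C1 + 9 = 0  ⇒  r_C1 = 1 or 9
2. given r_C1 > 55/7: keep 9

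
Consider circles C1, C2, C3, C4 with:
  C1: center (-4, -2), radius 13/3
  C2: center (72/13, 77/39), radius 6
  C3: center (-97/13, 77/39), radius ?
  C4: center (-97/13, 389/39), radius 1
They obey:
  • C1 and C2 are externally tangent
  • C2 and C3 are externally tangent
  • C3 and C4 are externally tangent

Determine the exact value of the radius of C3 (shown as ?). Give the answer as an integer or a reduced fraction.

7

1. [ext C2·C3]  r_C3² + 12r_C3 − 133 = 0  ⇒  r_C3 = 7 (r>0 drops 1)
2. [ext C3·C4]  r_C3² + 2r_C3 − 63 = 0  ⇒  r_C3 = 7 (r>0 drops 1)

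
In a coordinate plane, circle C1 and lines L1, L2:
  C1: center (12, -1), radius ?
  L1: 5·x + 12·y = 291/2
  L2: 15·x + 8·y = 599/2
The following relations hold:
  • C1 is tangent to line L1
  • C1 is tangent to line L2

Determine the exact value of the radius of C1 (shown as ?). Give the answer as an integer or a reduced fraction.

15/2

1. [C1‖L1]  r_C1² − 225/4 = 0  ⇒  r_C1 = 15/2 (r>0 drops 1)
2. [C1‖L2]  r_C1² − 225/4 = 0  ⇒  r_C1 = 15/2 (r>0 drops 1)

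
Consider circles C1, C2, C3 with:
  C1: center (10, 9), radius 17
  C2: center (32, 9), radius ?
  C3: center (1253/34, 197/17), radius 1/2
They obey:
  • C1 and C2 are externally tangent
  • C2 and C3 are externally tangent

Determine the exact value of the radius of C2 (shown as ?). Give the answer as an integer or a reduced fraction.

1. [ext C1·C2]  r_C2² + 34r_C2 − 195 = 0  ⇒  r_C2 = 5 (r>0 drops 1)
2. [ext C2·C3]  r_C2² + 1r_C2 − 30 = 0  ⇒  r_C2 = 5 (r>0 drops 1)

5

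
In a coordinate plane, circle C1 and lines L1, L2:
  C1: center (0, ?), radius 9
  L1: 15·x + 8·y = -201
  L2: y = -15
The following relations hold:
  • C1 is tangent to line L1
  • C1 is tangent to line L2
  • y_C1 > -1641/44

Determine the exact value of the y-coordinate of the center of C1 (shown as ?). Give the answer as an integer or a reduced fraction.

-6

1. [C1‖L1]  y_C1² + (201/4)y_C1 + 531/2 = 0  ⇒  y_C1 = -177/4 or -6
2. [C1‖L2]  y_C1² + 30y_C1 + 144 = 0  ⇒  y_C1 = -24 or -6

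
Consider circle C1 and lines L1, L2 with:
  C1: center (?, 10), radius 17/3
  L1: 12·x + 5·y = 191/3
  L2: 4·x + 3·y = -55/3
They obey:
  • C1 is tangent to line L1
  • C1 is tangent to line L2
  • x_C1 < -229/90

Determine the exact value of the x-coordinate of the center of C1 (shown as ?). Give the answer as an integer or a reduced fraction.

1. [C1‖L1]  x_C1² − (41/18)x_C1 − 655/18 = 0  ⇒  x_C1 = -5 or 131/18
2. [C1‖L2]  x_C1² + (145/6)x_C1 + 575/6 = 0  ⇒  x_C1 = -115/6 or -5

-5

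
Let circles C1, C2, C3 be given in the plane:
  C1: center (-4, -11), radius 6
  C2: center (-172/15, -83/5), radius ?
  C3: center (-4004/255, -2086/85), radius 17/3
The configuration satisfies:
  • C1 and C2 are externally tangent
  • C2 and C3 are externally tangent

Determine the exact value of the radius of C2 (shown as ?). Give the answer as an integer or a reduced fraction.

10/3

1. [ext C1·C2]  r_C2² + 12r_C2 − 460/9 = 0  ⇒  r_C2 = 10/3 (r>0 drops 1)
2. [ext C2·C3]  r_C2² + (34/3)r_C2 − 440/9 = 0  ⇒  r_C2 = 10/3 (r>0 drops 1)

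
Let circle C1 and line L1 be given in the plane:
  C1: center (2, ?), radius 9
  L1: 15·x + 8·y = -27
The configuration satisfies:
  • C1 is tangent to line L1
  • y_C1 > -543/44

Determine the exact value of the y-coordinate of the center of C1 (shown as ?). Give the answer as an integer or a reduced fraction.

12

1. [C1‖L1]  y_C1² + (57/4)y_C1 − 315 = 0  ⇒  y_C1 = -105/4 or 12
2. given y_C1 > -543/44: keep 12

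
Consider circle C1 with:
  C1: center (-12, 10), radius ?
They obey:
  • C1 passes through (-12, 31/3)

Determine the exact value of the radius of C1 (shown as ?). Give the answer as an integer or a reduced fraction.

1/3

1. [C1∋P]  r_C1² − 1/9 = 0  ⇒  r_C1 = 1/3 (r>0 drops 1)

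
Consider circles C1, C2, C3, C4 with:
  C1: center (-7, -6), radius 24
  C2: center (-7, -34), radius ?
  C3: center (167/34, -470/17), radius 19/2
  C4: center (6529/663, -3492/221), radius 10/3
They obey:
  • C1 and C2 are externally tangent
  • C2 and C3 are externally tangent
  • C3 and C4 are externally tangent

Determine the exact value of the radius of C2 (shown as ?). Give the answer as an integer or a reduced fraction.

4

1. [ext C1·C2]  r_C2² + 48r_C2 − 208 = 0  ⇒  r_C2 = 4 (r>0 drops 1)
2. [ext C2·C3]  r_C2² + 19r_C2 − 92 = 0  ⇒  r_C2 = 4 (r>0 drops 1)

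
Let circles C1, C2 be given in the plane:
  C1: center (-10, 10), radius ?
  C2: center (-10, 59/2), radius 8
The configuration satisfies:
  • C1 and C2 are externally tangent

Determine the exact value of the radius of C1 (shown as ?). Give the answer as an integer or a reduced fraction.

1. [ext C1·C2]  r_C1² + 16r_C1 − 1265/4 = 0  ⇒  r_C1 = 23/2 (r>0 drops 1)

23/2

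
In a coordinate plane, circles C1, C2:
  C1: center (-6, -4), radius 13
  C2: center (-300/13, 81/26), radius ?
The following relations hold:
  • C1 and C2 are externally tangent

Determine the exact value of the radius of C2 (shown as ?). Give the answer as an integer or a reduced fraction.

1. [ext C1·C2]  r_C2² + 26r_C2 − 693/4 = 0  ⇒  r_C2 = 11/2 (r>0 drops 1)

11/2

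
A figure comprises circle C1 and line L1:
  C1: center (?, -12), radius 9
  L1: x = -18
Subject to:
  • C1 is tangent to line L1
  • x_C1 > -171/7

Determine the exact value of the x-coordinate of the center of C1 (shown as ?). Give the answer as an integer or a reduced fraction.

1. [C1‖L1]  x_C1² + 36x_C1 + 243 = 0  ⇒  x_C1 = -27 or -9
2. given x_C1 > -171/7: keep -9

-9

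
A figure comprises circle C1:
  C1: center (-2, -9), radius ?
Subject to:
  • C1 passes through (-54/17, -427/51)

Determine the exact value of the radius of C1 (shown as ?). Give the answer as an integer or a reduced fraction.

4/3

1. [C1∋P]  r_C1² − 16/9 = 0  ⇒  r_C1 = 4/3 (r>0 drops 1)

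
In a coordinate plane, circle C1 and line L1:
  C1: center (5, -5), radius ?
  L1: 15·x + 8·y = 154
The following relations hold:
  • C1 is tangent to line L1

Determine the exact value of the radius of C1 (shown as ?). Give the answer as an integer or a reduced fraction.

7

1. [C1‖L1]  r_C1² − 49 = 0  ⇒  r_C1 = 7 (r>0 drops 1)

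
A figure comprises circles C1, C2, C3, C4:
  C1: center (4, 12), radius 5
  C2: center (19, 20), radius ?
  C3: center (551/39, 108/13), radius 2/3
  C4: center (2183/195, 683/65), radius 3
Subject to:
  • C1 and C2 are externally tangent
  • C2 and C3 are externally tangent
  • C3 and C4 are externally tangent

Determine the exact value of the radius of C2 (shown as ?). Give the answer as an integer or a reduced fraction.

12

1. [ext C1·C2]  r_C2² + 10r_C2 − 264 = 0  ⇒  r_C2 = 12 (r>0 drops 1)
2. [ext C2·C3]  r_C2² + (4/3)r_C2 − 160 = 0  ⇒  r_C2 = 12 (r>0 drops 1)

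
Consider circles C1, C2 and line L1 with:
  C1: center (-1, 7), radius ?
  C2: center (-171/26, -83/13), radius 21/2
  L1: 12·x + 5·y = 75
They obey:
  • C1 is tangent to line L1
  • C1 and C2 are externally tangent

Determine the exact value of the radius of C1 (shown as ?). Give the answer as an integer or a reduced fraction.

1. [C1‖L1]  r_C1² − 16 = 0  ⇒  r_C1 = 4 (r>0 drops 1)
2. [ext C1·C2]  r_C1² + 21r_C1 − 100 = 0  ⇒  r_C1 = 4 (r>0 drops 1)

4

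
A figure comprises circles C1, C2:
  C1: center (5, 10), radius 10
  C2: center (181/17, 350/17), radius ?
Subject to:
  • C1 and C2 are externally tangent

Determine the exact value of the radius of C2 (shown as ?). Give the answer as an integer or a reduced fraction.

2

1. [ext C1·C2]  r_C2² + 20r_C2 − 44 = 0  ⇒  r_C2 = 2 (r>0 drops 1)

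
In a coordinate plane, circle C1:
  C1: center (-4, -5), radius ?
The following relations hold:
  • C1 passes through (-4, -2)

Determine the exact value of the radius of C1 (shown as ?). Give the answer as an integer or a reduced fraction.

1. [C1∋P]  r_C1² − 9 = 0  ⇒  r_C1 = 3 (r>0 drops 1)

3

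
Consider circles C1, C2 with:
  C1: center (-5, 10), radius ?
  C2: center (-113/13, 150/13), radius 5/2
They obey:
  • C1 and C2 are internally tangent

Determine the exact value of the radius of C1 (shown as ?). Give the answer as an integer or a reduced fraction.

1. [int C1,C2]  r_C1² − 5r_C1 − 39/4 = 0  ⇒  r_C1 = 13/2 (r>0 drops 1)

13/2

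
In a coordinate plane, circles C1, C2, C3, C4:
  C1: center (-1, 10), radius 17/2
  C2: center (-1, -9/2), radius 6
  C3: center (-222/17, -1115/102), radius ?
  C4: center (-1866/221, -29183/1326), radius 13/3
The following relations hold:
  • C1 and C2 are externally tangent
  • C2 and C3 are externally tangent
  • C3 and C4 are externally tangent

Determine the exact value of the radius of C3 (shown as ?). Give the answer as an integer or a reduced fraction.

1. [ext C2·C3]  r_C3² + 12r_C3 − 1357/9 = 0  ⇒  r_C3 = 23/3 (r>0 drops 1)
2. [ext C3·C4]  r_C3² + (26/3)r_C3 − 1127/9 = 0  ⇒  r_C3 = 23/3 (r>0 drops 1)

23/3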